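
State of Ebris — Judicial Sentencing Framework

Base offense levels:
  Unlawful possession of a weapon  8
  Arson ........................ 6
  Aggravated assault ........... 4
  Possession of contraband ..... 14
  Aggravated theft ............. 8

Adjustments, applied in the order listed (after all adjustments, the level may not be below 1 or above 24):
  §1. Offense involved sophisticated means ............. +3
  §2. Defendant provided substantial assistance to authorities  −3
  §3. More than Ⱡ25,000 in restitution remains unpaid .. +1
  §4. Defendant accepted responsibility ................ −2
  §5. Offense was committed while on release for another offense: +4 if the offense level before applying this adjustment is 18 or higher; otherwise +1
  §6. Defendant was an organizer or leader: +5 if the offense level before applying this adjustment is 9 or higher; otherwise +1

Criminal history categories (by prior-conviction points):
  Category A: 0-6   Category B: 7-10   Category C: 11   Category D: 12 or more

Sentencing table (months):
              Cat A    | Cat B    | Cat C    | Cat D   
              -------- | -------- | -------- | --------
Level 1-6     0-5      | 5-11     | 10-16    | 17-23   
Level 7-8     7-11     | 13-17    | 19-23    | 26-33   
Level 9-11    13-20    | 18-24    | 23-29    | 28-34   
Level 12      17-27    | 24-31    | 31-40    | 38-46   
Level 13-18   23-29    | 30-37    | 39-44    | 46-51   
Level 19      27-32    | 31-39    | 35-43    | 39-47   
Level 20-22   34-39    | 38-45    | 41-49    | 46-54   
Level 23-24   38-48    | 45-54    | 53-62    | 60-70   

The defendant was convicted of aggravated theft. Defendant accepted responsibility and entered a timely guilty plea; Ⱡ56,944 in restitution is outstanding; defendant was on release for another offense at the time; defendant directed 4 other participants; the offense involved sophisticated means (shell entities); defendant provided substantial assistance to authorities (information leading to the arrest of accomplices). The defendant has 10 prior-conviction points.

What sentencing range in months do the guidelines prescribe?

18-24 months

Base offense level for aggravated theft: 8.
§1 applies: 8 + 3 = 11.
§2 applies: 11 − 3 = 8.
§3 applies: 8 + 1 = 9.
§4 applies: 9 − 2 = 7.
§5 applies (level before this adjustment is 7 < 18, so +1): 7 + 1 = 8.
§6 applies (level before this adjustment is 8 < 9, so +1): 8 + 1 = 9.
Final offense level: 9.
Criminal history: 10 prior points → Category B (7-10).
Level 9 falls in the 9-11 band.
Grid: Level 9-11 × Category B = 18-24 months.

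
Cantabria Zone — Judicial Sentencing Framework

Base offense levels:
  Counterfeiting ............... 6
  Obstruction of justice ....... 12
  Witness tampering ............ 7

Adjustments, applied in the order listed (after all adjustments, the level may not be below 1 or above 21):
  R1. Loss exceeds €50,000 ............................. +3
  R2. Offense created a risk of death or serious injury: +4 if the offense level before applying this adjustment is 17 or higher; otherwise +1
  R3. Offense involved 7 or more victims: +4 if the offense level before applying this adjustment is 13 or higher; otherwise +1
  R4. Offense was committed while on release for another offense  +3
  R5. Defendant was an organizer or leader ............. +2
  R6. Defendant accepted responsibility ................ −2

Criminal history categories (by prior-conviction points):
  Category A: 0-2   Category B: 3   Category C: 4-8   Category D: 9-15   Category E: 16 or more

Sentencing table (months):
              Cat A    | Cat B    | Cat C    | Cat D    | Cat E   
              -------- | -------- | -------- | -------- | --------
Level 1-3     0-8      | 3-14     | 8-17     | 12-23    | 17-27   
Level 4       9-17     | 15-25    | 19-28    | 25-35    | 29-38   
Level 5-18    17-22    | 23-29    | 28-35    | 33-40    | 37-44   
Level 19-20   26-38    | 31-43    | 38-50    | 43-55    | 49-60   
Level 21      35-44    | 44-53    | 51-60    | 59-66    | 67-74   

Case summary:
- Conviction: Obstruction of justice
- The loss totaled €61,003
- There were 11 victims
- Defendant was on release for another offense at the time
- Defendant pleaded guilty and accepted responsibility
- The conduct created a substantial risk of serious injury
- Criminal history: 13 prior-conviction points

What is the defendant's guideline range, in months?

59-66 months

Base offense level for obstruction of justice: 12.
R1 applies: 12 + 3 = 15.
R2 applies (level before this adjustment is 15 < 17, so +1): 15 + 1 = 16.
R3 applies (level before this adjustment is 16 ≥ 13, so +4): 16 + 4 = 20.
R4 applies: 20 + 3 = 23.
R6 applies: 23 − 2 = 21.
Final offense level: 21.
Criminal history: 13 prior points → Category D (9-15).
Level 21 falls in the 21 band.
Grid: Level 21 × Category D = 59-66 months.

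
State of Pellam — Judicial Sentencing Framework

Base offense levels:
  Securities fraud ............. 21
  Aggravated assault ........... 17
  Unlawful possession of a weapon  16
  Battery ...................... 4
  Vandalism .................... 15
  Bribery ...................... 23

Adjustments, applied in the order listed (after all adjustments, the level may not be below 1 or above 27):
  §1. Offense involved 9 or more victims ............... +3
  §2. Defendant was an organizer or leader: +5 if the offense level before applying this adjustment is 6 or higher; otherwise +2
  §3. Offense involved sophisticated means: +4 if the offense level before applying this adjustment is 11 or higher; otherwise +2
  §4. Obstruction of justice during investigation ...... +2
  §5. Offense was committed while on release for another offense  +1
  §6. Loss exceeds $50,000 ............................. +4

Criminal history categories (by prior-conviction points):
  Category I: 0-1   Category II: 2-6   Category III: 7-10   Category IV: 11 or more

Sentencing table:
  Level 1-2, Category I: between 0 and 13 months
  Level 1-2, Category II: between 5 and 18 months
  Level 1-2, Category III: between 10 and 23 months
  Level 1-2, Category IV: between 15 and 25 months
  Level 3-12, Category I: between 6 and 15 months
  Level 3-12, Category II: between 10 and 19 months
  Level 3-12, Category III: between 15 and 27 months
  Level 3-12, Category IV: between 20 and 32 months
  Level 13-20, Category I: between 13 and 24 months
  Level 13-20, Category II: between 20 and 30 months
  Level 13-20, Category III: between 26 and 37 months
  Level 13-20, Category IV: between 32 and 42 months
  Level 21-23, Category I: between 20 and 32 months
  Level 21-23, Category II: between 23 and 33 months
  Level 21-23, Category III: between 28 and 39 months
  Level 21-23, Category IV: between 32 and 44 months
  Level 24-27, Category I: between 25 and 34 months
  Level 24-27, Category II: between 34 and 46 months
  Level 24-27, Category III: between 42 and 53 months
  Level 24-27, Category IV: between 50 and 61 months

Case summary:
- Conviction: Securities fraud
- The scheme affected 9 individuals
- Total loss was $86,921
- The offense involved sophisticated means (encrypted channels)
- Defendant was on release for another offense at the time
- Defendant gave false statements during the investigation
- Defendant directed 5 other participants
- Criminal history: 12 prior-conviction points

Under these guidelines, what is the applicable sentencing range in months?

Base offense level for securities fraud: 21.
§1 applies: 21 + 3 = 24.
§2 applies (level before this adjustment is 24 ≥ 6, so +5): 24 + 5 = 29.
§3 applies (level before this adjustment is 29 ≥ 11, so +4): 29 + 4 = 33.
§4 applies: 33 + 2 = 35.
§5 applies: 35 + 1 = 36.
§6 applies: 36 + 4 = 40.
Level 40 exceeds the maximum of 27; capped at 27.
Final offense level: 27.
Criminal history: 12 prior points → Category IV (11+).
Level 27 falls in the 24-27 band.
Grid: Level 24-27 × Category IV = 50-61 months.

50-61 months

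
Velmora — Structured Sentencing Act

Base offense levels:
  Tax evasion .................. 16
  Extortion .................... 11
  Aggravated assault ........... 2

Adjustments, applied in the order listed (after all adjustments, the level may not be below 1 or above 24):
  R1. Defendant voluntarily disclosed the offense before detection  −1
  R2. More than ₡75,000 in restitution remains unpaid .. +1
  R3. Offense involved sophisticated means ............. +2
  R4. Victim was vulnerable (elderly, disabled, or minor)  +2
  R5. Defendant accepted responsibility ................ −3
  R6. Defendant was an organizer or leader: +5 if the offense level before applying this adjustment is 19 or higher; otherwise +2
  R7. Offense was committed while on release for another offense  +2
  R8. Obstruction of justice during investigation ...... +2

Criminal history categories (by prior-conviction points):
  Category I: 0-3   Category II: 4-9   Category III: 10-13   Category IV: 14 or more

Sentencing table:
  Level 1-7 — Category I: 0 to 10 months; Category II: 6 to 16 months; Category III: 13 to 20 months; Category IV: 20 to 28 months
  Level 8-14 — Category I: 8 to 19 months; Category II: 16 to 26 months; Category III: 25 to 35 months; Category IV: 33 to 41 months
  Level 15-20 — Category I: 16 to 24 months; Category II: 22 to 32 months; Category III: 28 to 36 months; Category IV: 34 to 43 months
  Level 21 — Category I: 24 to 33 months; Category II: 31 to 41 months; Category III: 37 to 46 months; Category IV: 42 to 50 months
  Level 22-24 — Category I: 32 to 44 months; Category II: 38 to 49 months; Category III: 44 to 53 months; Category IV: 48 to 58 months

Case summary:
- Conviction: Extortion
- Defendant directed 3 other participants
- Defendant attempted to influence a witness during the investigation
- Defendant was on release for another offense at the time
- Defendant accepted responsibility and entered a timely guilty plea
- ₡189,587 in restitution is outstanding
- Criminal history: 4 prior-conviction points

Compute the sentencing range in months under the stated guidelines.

Base offense level for extortion: 11.
R1 does not apply.
R2 applies: 11 + 1 = 12.
R4 does not apply.
R5 applies: 12 − 3 = 9.
R6 applies (level before this adjustment is 9 < 19, so +2): 9 + 2 = 11.
R7 applies: 11 + 2 = 13.
R8 applies: 13 + 2 = 15.
Final offense level: 15.
Criminal history: 4 prior points → Category II (4-9).
Level 15 falls in the 15-20 band.
Grid: Level 15-20 × Category II = 22-32 months.

22-32 months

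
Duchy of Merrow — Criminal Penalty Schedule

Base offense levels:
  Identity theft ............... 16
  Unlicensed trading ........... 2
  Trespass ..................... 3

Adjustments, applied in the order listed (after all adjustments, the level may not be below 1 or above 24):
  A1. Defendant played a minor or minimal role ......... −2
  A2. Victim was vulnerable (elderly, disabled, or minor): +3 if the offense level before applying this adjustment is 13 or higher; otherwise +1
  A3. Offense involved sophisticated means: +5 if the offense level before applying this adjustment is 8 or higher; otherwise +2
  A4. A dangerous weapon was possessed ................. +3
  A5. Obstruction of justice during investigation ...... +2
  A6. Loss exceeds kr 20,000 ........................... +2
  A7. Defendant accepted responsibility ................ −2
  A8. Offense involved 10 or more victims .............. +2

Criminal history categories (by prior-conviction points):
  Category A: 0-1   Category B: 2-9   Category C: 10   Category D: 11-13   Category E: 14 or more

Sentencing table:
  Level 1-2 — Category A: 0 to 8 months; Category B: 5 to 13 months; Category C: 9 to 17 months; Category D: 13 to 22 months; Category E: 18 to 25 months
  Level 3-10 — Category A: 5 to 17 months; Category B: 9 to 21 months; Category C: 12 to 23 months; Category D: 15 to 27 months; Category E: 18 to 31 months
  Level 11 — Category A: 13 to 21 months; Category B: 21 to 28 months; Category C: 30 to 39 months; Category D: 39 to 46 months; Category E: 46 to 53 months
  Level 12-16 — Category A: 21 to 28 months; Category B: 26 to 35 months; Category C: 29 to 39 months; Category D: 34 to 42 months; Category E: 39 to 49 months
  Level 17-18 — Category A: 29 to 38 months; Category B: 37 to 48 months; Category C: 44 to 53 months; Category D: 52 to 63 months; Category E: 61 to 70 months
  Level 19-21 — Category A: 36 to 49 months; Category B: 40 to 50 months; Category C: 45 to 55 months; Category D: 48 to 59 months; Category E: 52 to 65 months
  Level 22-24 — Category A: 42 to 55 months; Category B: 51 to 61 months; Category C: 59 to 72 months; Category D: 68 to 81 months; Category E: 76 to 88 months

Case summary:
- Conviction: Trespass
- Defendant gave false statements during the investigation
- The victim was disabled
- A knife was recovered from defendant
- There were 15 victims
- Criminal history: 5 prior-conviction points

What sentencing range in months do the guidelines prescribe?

21-28 months

Base offense level for trespass: 3.
A1 does not apply.
A2 applies (level before this adjustment is 3 < 13, so +1): 3 + 1 = 4.
A4 applies: 4 + 3 = 7.
A5 applies: 7 + 2 = 9.
A7 does not apply.
A8 applies: 9 + 2 = 11.
Final offense level: 11.
Criminal history: 5 prior points → Category B (2-9).
Level 11 falls in the 11 band.
Grid: Level 11 × Category B = 21-28 months.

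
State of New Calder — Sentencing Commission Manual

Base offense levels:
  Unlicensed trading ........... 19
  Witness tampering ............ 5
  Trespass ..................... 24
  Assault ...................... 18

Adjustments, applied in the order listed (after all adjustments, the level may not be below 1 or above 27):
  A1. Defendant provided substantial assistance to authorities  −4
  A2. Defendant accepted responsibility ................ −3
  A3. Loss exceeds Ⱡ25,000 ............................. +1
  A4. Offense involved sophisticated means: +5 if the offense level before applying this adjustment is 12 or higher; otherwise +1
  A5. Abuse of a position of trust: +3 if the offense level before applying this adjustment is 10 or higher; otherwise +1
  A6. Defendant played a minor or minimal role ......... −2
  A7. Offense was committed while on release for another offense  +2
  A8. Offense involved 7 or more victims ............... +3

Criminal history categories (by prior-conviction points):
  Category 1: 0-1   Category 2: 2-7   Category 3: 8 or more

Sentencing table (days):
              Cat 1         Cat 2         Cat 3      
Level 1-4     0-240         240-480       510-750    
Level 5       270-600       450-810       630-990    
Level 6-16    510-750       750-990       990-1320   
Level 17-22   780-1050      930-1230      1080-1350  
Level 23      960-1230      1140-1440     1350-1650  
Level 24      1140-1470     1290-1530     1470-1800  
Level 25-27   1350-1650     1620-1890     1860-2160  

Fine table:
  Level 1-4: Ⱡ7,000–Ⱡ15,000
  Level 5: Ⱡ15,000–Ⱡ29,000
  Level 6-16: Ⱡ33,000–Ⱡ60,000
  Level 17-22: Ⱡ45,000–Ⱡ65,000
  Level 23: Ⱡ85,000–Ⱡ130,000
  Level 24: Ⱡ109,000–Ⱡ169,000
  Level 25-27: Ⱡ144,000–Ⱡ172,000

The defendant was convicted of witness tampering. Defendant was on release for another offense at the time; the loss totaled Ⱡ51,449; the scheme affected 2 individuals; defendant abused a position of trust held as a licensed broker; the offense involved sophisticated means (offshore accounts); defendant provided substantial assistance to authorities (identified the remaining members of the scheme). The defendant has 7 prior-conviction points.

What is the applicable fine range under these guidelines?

Ⱡ33,000–Ⱡ60,000

Base offense level for witness tampering: 5.
A1 applies: 5 − 4 = 1.
A2 does not apply.
A3 applies: 1 + 1 = 2.
A4 applies (level before this adjustment is 2 < 12, so +1): 2 + 1 = 3.
A5 applies (level before this adjustment is 3 < 10, so +1): 3 + 1 = 4.
A6 does not apply.
A7 applies: 4 + 2 = 6.
A8 does not apply.
Final offense level: 6.
Level 6 falls in the 6-16 band.
Fine table: Level 6-16 → Ⱡ33,000–Ⱡ60,000.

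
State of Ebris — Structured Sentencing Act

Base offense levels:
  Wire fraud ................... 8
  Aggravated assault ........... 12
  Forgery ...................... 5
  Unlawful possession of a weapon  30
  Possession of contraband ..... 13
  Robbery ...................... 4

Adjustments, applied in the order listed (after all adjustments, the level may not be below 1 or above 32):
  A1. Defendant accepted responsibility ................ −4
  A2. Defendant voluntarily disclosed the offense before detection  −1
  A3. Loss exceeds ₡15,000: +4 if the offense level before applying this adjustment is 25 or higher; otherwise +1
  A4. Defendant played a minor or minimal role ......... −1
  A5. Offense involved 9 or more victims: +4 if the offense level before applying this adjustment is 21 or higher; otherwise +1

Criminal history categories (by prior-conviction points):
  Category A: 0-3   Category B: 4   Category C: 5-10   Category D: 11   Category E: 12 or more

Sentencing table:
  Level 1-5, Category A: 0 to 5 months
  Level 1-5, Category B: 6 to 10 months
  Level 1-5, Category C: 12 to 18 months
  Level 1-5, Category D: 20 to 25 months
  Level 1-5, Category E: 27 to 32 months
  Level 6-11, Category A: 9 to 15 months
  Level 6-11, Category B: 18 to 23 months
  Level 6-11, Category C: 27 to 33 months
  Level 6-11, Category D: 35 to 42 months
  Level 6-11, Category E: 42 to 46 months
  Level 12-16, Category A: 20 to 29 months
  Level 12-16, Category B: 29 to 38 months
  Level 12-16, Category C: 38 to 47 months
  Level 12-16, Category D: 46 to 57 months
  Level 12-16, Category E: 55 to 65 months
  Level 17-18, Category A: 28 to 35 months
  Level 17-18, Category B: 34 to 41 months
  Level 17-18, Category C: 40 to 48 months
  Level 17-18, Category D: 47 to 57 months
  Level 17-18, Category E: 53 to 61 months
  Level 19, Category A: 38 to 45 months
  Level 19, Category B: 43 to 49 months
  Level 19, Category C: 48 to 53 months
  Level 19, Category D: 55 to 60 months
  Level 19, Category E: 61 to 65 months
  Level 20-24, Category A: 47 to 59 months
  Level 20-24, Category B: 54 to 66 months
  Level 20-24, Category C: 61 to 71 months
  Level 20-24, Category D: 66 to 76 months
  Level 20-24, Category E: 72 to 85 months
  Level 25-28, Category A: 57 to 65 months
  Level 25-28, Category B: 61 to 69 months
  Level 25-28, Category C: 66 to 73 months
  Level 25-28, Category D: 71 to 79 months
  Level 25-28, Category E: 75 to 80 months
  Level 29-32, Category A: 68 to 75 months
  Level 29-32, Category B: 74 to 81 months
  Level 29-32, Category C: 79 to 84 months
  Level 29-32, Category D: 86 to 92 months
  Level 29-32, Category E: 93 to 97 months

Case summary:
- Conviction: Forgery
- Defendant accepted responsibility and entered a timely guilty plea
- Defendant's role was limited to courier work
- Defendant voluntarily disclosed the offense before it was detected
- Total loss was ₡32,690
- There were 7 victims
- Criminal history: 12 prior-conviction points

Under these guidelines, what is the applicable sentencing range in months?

Base offense level for forgery: 5.
A1 applies: 5 − 4 = 1.
A2 applies: 1 − 1 = 0.
A3 applies (level before this adjustment is 0 < 25, so +1): 0 + 1 = 1.
A4 applies: 1 − 1 = 0.
A5 does not apply.
Level 0 is below the minimum of 1; floored at 1.
Final offense level: 1.
Criminal history: 12 prior points → Category E (12+).
Level 1 falls in the 1-5 band.
Grid: Level 1-5 × Category E = 27-32 months.

27-32 months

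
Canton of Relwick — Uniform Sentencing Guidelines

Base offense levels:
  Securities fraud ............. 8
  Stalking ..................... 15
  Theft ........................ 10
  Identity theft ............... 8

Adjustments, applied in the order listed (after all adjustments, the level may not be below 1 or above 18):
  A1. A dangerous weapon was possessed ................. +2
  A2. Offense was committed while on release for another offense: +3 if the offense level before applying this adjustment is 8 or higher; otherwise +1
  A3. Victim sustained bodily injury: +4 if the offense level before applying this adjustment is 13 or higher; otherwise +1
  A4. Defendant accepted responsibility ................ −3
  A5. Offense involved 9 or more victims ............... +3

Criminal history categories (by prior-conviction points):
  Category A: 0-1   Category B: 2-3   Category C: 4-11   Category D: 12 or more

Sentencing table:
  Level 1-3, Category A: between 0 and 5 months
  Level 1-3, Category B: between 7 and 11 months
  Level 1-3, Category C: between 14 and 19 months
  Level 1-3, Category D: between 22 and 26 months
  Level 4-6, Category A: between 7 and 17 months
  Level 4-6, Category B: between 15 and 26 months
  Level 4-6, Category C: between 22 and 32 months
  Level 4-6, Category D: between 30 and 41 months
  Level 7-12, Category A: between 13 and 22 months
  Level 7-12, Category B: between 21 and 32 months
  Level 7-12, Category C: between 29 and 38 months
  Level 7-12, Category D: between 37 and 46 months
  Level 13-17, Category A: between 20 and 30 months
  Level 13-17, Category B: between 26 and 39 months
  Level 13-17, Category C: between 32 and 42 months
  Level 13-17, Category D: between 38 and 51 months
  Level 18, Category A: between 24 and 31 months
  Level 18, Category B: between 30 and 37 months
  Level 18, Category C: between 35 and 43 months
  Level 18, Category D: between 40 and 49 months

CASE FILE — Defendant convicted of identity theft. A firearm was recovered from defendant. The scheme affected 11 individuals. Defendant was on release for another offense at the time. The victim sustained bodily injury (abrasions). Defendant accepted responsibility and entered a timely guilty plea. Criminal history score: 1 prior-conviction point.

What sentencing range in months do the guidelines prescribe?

Base offense level for identity theft: 8.
A1 applies: 8 + 2 = 10.
A2 applies (level before this adjustment is 10 ≥ 8, so +3): 10 + 3 = 13.
A3 applies (level before this adjustment is 13 ≥ 13, so +4): 13 + 4 = 17.
A4 applies: 17 − 3 = 14.
A5 applies: 14 + 3 = 17.
Final offense level: 17.
Criminal history: 1 prior point → Category A (0-1).
Level 17 falls in the 13-17 band.
Grid: Level 13-17 × Category A = 20-30 months.

20-30 months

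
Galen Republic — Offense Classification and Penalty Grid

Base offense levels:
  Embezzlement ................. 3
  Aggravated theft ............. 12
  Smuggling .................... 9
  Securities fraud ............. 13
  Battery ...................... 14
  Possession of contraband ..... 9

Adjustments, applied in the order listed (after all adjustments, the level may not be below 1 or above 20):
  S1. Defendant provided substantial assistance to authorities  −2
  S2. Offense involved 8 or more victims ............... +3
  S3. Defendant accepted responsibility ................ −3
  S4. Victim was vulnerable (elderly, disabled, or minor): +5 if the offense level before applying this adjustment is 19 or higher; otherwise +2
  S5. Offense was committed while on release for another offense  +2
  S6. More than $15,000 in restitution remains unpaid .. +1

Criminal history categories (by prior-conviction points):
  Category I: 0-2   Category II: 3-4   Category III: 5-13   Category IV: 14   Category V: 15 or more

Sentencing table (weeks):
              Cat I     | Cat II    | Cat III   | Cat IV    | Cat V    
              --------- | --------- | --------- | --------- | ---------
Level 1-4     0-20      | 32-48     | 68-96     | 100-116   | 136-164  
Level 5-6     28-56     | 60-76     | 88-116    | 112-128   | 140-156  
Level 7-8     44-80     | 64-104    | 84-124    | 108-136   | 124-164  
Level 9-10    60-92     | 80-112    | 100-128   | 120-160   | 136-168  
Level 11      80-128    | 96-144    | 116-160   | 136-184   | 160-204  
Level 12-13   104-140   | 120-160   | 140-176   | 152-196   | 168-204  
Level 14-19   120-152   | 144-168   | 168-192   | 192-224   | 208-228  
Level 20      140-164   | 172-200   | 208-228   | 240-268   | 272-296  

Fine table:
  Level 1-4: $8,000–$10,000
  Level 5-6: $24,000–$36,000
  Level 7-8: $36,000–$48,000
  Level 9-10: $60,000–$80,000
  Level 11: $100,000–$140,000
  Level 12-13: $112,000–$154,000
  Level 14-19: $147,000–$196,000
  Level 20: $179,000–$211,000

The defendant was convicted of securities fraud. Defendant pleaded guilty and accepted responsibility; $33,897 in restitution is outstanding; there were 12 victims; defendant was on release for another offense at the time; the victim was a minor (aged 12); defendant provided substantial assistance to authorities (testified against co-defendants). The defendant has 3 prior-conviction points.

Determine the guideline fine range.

$147,000–$196,000

Base offense level for securities fraud: 13.
S1 applies: 13 − 2 = 11.
S2 applies: 11 + 3 = 14.
S3 applies: 14 − 3 = 11.
S4 applies (level before this adjustment is 11 < 19, so +2): 11 + 2 = 13.
S5 applies: 13 + 2 = 15.
S6 applies: 15 + 1 = 16.
Final offense level: 16.
Level 16 falls in the 14-19 band.
Fine table: Level 14-19 → $147,000–$196,000.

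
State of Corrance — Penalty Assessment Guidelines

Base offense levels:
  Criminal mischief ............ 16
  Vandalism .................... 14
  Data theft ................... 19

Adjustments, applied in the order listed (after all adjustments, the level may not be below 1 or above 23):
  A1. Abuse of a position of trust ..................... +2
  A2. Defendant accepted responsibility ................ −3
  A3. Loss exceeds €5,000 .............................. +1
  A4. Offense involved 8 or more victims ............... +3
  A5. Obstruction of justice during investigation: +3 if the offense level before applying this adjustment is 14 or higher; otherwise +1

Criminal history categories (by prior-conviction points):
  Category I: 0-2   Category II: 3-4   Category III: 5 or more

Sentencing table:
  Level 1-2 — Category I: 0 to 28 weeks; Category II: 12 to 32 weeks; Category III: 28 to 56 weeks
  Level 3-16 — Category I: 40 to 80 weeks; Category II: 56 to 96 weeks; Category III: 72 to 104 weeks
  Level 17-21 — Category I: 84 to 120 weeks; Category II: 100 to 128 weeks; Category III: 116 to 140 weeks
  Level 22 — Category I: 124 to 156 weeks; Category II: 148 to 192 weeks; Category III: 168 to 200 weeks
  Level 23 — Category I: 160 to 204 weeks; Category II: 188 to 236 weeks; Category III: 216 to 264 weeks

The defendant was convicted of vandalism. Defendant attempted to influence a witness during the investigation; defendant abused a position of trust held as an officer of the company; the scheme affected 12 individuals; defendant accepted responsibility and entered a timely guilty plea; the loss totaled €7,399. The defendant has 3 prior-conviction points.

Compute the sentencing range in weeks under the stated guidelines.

Base offense level for vandalism: 14.
A1 applies: 14 + 2 = 16.
A2 applies: 16 − 3 = 13.
A3 applies: 13 + 1 = 14.
A4 applies: 14 + 3 = 17.
A5 applies (level before this adjustment is 17 ≥ 14, so +3): 17 + 3 = 20.
Final offense level: 20.
Criminal history: 3 prior points → Category II (3-4).
Level 20 falls in the 17-21 band.
Grid: Level 17-21 × Category II = 100-128 weeks.

100-128 weeks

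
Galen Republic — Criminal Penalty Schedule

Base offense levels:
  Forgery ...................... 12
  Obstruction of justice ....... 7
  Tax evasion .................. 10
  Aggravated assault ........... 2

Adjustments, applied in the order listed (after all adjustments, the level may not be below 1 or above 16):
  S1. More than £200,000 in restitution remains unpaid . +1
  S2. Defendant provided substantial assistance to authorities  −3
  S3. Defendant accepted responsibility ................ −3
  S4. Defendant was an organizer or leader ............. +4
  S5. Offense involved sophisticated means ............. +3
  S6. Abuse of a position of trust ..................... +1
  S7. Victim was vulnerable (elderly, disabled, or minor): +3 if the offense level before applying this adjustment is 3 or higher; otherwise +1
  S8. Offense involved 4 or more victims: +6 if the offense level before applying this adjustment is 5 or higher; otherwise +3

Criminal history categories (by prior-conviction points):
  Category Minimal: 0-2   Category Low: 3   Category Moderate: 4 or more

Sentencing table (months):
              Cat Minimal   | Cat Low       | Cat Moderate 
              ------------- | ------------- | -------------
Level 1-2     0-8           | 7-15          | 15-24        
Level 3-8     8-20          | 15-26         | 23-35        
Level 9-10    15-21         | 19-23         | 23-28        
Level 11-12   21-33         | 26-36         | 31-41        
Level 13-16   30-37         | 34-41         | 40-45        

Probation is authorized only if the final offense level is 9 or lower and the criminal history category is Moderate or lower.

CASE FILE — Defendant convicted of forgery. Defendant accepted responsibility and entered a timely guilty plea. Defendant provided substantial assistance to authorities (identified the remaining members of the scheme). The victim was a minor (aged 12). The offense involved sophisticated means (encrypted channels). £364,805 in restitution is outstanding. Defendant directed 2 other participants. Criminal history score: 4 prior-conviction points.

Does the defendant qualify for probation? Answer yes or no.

No

Base offense level for forgery: 12.
S1 applies: 12 + 1 = 13.
S2 applies: 13 − 3 = 10.
S3 applies: 10 − 3 = 7.
S4 applies: 7 + 4 = 11.
S5 applies: 11 + 3 = 14.
S6 does not apply.
S7 applies (level before this adjustment is 14 ≥ 3, so +3): 14 + 3 = 17.
S8 does not apply.
Level 17 exceeds the maximum of 16; capped at 16.
Final offense level: 16.
Criminal history: 4 prior points → Category Moderate (4+).
Level 16 falls in the 13-16 band.
Grid: Level 13-16 × Category Moderate = 40-45 months.
Probation check: level 16 > 9 and category Moderate ≤ Moderate → not eligible.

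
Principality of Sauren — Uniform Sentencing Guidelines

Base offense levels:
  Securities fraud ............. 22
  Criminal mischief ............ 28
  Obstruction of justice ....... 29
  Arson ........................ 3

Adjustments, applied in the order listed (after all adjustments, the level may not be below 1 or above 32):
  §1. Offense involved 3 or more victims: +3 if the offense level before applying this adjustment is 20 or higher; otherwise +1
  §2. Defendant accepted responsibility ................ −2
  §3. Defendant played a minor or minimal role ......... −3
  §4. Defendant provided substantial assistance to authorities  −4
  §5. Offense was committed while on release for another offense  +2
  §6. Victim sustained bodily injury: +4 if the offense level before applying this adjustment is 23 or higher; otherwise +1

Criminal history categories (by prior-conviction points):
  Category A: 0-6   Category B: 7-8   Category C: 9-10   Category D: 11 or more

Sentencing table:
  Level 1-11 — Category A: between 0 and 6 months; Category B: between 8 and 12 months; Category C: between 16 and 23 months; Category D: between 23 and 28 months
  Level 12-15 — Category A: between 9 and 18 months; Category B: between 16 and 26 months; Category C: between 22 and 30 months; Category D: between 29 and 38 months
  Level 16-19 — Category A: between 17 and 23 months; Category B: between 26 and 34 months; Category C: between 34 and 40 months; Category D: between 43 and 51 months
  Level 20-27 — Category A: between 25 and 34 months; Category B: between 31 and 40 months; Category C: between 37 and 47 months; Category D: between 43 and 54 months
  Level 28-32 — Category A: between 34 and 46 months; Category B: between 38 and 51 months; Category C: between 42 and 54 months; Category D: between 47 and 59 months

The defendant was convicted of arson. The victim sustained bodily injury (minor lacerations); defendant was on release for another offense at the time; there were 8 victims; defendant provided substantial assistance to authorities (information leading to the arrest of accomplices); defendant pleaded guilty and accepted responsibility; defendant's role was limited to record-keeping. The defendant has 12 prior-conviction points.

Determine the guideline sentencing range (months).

23-28 months

Base offense level for arson: 3.
§1 applies (level before this adjustment is 3 < 20, so +1): 3 + 1 = 4.
§2 applies: 4 − 2 = 2.
§3 applies: 2 − 3 = -1.
§4 applies: -1 − 4 = -5.
§5 applies: -5 + 2 = -3.
§6 applies (level before this adjustment is -3 < 23, so +1): -3 + 1 = -2.
Level -2 is below the minimum of 1; floored at 1.
Final offense level: 1.
Criminal history: 12 prior points → Category D (11+).
Level 1 falls in the 1-11 band.
Grid: Level 1-11 × Category D = 23-28 months.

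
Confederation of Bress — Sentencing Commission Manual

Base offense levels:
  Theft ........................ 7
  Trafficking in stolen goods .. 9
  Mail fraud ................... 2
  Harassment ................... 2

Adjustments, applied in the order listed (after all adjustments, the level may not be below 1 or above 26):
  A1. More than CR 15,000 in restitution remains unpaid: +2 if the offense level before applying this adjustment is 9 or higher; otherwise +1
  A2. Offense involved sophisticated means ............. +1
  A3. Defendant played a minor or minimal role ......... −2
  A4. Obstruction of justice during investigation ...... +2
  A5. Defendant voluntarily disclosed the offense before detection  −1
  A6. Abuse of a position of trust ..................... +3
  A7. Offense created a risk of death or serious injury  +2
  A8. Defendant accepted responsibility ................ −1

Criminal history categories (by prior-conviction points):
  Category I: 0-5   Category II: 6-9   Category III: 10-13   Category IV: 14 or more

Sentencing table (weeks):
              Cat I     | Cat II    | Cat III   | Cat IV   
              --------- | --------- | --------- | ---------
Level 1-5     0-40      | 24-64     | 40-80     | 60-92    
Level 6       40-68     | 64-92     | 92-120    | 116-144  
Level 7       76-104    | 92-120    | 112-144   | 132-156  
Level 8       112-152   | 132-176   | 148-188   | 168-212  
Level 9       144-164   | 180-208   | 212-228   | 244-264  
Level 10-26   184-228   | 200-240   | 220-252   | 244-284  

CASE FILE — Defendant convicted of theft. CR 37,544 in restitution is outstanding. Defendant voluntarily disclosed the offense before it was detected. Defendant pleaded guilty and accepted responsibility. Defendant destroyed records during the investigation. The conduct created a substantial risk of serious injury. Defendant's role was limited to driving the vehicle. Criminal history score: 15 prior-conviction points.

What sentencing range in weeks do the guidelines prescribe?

168-212 weeks

Base offense level for theft: 7.
A1 applies (level before this adjustment is 7 < 9, so +1): 7 + 1 = 8.
A3 applies: 8 − 2 = 6.
A4 applies: 6 + 2 = 8.
A5 applies: 8 − 1 = 7.
A6 does not apply.
A7 applies: 7 + 2 = 9.
A8 applies: 9 − 1 = 8.
Final offense level: 8.
Criminal history: 15 prior points → Category IV (14+).
Level 8 falls in the 8 band.
Grid: Level 8 × Category IV = 168-212 weeks.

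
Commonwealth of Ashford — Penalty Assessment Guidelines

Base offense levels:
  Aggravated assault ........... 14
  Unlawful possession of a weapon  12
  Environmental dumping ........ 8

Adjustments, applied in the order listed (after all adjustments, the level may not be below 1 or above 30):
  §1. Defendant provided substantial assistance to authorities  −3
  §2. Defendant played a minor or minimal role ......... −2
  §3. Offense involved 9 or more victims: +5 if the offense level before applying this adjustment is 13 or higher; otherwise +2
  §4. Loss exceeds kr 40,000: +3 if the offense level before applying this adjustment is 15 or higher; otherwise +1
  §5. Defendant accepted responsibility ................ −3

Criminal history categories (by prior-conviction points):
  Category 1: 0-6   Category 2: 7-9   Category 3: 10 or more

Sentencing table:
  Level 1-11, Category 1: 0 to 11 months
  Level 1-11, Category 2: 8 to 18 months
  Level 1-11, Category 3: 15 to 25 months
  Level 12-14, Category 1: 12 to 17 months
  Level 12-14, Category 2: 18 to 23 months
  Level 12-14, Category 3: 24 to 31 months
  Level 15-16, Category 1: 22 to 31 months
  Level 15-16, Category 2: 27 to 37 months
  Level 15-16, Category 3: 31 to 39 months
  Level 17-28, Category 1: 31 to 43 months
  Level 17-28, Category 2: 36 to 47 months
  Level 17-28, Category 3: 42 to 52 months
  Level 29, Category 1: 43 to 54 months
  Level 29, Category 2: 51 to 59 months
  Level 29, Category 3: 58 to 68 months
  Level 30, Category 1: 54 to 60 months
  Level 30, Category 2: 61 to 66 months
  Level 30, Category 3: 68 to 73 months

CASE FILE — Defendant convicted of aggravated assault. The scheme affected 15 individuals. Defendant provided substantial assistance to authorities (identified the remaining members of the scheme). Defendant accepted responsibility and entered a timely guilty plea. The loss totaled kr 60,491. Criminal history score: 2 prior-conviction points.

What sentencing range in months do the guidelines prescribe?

Base offense level for aggravated assault: 14.
§1 applies: 14 − 3 = 11.
§3 applies (level before this adjustment is 11 < 13, so +2): 11 + 2 = 13.
§4 applies (level before this adjustment is 13 < 15, so +1): 13 + 1 = 14.
§5 applies: 14 − 3 = 11.
Final offense level: 11.
Criminal history: 2 prior points → Category 1 (0-6).
Level 11 falls in the 1-11 band.
Grid: Level 1-11 × Category 1 = 0-11 months.

0-11 months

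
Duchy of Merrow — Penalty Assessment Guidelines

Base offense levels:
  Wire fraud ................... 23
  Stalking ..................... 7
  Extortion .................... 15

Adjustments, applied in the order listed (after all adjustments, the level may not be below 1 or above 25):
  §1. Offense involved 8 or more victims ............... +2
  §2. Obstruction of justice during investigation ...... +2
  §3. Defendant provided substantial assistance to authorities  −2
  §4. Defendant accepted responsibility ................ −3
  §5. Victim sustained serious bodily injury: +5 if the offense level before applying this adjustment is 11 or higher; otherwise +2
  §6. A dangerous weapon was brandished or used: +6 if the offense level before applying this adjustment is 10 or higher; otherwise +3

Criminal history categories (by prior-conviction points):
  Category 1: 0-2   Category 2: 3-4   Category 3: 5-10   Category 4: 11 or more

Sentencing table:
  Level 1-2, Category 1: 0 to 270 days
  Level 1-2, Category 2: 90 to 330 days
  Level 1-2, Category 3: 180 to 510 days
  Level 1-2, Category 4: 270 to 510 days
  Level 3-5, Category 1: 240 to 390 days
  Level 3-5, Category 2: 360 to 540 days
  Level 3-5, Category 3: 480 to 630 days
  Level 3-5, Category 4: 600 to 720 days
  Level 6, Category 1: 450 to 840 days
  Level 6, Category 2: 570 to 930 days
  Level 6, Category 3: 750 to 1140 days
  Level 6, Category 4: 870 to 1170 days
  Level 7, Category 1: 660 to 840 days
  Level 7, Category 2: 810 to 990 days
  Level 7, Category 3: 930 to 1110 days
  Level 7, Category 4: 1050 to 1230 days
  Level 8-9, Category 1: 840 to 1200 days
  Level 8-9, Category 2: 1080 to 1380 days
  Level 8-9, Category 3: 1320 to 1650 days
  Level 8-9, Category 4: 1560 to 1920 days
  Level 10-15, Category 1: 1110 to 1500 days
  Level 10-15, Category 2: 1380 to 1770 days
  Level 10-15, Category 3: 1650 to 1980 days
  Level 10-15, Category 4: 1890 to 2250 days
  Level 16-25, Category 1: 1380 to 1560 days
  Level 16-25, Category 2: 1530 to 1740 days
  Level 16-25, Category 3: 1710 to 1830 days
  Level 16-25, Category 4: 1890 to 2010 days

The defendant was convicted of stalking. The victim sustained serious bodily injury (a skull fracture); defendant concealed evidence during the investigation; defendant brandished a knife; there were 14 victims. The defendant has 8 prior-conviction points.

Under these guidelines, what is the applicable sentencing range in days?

Base offense level for stalking: 7.
§1 applies: 7 + 2 = 9.
§2 applies: 9 + 2 = 11.
§4 does not apply.
§5 applies (level before this adjustment is 11 ≥ 11, so +5): 11 + 5 = 16.
§6 applies (level before this adjustment is 16 ≥ 10, so +6): 16 + 6 = 22.
Final offense level: 22.
Criminal history: 8 prior points → Category 3 (5-10).
Level 22 falls in the 16-25 band.
Grid: Level 16-25 × Category 3 = 1710-1830 days.

1710-1830 days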